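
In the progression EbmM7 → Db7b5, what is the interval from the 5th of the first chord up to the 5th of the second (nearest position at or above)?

EbmM7 has Bb as its 5th, and Db7b5 has Abb as its 5th.
From Bb to Abb: 9 semitones over a seventh = diminished.

d7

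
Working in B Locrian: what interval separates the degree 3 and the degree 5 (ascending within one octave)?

m3

The scale runs B C D E F G A.
That puts D below F.
D up to F is 3 semitones, a half step narrower than a major third, so the interval is minor.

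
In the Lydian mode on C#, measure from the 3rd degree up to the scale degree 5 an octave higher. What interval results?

The scale runs C# D# E# F## G# A# B#.
3rd degree = E#; 5th degree (up an octave) = G#.
10 letter names make it a tenth; at 15 semitones (a half step narrower than major) the quality is minor.

minor 10th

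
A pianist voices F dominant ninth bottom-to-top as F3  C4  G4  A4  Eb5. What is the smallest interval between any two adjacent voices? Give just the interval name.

Adjacent intervals: F3→C4 = perfect fifth; C4→G4 = perfect fifth; G4→A4 = major second; A4→Eb5 = diminished fifth.
The smallest is G4 to A4, a major second (2 semitones).

major second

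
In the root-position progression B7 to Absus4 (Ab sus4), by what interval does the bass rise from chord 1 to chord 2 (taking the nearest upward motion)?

d7

The roots are B and Ab.
7 letter names make it a seventh; at 9 semitones (a whole step narrower than major) the quality is diminished.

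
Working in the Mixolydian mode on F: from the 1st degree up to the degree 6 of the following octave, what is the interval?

major 13th

F mixolydian: F G A Bb C D Eb.
That puts F below D.
From F to D is 21 semitones, exactly the major thirteenth.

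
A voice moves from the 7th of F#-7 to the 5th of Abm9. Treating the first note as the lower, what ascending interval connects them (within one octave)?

F#-7 has E as its 7th, and Abm9 has Eb as its 5th.
8 letter names make it an octave; at 11 semitones (a half step narrower than perfect) the quality is diminished.

diminished octave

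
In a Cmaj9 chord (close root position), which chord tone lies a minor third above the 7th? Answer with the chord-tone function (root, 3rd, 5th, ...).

The chord tones of Cmaj9 are C, E, G, B, D.
The 7th is B. A minor third above B is D.
D is the chord's 9th.

9th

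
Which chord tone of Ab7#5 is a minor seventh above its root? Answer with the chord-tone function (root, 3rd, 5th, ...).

Abaug7 is spelled Ab C E Gb.
The root is Ab. A minor seventh above Ab is Gb.
Gb is the chord's 7th.

7th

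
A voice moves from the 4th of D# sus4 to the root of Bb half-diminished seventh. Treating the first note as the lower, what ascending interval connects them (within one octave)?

d3

The 4th of D# sus4 is G#; the root of Bb half-diminished seventh is Bb.
3 letter names make it a third; at 2 semitones (a whole step narrower than major) the quality is diminished.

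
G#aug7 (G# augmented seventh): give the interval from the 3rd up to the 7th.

d5

The chord tones of G#7#5 (G# augmented seventh) are G# B# D## F#.
So we need the interval from B# up to F#.
5 letter names make it a fifth; at 6 semitones (a half step narrower than perfect) the quality is diminished.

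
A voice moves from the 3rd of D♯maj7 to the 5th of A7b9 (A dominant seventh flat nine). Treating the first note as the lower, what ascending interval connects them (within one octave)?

D♯maj7 has F𝄪 as its 3rd, and A7b9 (A dominant seventh flat nine) has E as its 5th.
F𝄪 up to E is 9 semitones, a whole step narrower than a major seventh, so the interval is diminished.

diminished seventh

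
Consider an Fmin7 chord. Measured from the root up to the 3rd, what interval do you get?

The chord tones of F-7 (F minor seventh) are F–A♭–C–E♭.
So we need the interval from F up to A♭.
From F to A♭: 3 semitones over a third = minor.

minor third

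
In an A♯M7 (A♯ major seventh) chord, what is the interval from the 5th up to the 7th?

The chord tones of A♯Δ7 are A♯-C𝄪-E♯-G𝄪.
5th = E♯; 7th = G𝄪.
Counting 3 letters and 4 half steps from E♯ gives a major third.

major 3rd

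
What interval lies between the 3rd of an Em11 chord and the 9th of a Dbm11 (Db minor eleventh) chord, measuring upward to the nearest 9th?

minor sixth

Em11 has G as its 3rd, and Dbm11 (Db minor eleventh) has Eb as its 9th.
From G to Eb: 8 semitones over a sixth = minor.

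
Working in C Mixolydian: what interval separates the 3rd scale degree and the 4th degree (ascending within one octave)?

minor second

C mixolydian: C D E F G A Bb.
3rd scale degree = E; degree 4 = F.
From E to F: 1 semitone over a second = minor.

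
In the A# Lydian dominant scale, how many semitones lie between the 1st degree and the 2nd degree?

2

The scale is A# B# C## D## E# F## G#.
A# up to B# is a major second — 2 semitones.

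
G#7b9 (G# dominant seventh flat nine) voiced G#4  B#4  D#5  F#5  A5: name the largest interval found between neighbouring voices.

major third

Adjacent intervals: G#4→B#4 = major third; B#4→D#5 = minor third; D#5→F#5 = minor third; F#5→A5 = minor third.
The largest is G#4 to B#4, a major third (4 semitones).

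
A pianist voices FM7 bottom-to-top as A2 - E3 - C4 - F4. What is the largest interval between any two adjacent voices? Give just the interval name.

Adjacent intervals: A2→E3 = perfect fifth; E3→C4 = minor sixth; C4→F4 = perfect fourth.
The largest is E3 to C4, a minor sixth (8 semitones).

minor 6th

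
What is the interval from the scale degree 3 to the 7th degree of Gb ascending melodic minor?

augmented fifth

The scale runs Gb Ab Bbb Cb Db Eb F.
The scale degree 3 is Bbb and the 7th scale degree is F.
From Bbb to F: 8 semitones over a fifth = augmented.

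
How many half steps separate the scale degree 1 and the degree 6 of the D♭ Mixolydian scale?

The scale is D♭ E♭ F G♭ A♭ B♭ C♭.
D♭ up to B♭ is a major sixth — 9 semitones.

9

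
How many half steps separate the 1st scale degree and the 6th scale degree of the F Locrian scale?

The scale is F Gb Ab Bb Cb Db Eb.
F up to Db is a minor sixth — 8 semitones.

8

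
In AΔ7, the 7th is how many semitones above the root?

11

Amaj7 (A major seventh): A–C♯–E–G♯.
A to G♯ is a major seventh: 11 semitones.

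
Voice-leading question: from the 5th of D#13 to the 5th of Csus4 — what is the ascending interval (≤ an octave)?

diminished seventh

The 5th of D#13 is A#; the 5th of Csus4 is G.
A# up to G is 9 semitones, a whole step narrower than a major seventh, so the interval is diminished.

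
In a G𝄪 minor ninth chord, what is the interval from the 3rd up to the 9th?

The chord tones of G𝄪min9 are G𝄪–B♯–D𝄪–F𝄪–A𝄪.
That puts B♯ below A𝄪.
B♯ up to A𝄪 spans 7 letter names and 11 semitones — a major seventh.

major 7th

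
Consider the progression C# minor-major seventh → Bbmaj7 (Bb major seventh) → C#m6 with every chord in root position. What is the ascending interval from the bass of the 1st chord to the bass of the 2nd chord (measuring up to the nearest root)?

diminished seventh

The roots are C# and Bb.
From C# to Bb: 9 semitones over a seventh = diminished.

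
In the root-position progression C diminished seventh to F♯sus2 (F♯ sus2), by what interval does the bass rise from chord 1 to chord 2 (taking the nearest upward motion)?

augmented fourth

The roots are C and F♯.
4 letter names make it a fourth; at 6 semitones (a half step wider than perfect) the quality is augmented.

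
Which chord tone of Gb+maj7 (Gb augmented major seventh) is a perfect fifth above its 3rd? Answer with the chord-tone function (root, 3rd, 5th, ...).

7th

The chord tones of Gb augmented major seventh are Gb Bb D F.
The 3rd is Bb. A perfect fifth above Bb is F.
F is the chord's 7th.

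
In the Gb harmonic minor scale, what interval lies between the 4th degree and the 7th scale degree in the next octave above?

Spelling the Gb harmonic minor scale: Gb Ab Bbb Cb Db Ebb F.
4th degree = Cb; 7th scale degree (up an octave) = F.
From Cb to F: 18 semitones over an eleventh = augmented.

augmented 11th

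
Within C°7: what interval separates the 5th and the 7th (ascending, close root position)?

m3

The chord tones of C°7 (C diminished seventh) are C-Eb-Gb-Bbb.
That puts Gb below Bbb.
Gb up to Bbb is 3 semitones, a half step narrower than a major third, so the interval is minor.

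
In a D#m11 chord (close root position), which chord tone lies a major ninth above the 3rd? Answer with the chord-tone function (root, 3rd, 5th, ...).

D#m11 is spelled D#-F#-A#-C#-E#-G#.
The 3rd is F#. A major ninth above F# is G#.
G# is the chord's 11th.

11th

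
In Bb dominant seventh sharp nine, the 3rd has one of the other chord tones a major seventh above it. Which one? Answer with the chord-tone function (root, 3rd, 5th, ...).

Bb dominant seventh sharp nine is spelled Bb D F Ab C#.
The 3rd is D. A major seventh above D is C#.
C# is the chord's 9th.

9th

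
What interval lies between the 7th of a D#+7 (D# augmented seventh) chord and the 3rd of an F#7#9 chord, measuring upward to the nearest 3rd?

major 6th

D#+7 (D# augmented seventh) has C# as its 7th, and F#7#9 has A# as its 3rd.
From C# to A# is 9 semitones, exactly the major sixth.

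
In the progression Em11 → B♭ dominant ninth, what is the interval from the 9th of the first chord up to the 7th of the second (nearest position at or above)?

diminished 3rd

The 9th of Em11 is F♯; the 7th of B♭ dominant ninth is A♭.
3 letter names make it a third; at 2 semitones (a whole step narrower than major) the quality is diminished.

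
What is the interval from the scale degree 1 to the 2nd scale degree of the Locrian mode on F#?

Spelling the Locrian mode on F#: F# G A B C D E.
The scale degree 1 is F# and the scale degree 2 is G.
F# up to G is 1 semitone, a half step narrower than a major second, so the interval is minor.

minor second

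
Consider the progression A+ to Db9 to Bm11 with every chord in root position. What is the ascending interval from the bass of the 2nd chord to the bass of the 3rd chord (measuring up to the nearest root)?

augmented 6th

The roots are Db and B.
Db up to B is 10 semitones, a half step wider than a major sixth, so the interval is augmented.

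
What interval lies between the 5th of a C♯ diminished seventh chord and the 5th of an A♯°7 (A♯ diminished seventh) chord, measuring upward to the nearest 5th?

major sixth

C♯ diminished seventh has G as its 5th, and A♯°7 (A♯ diminished seventh) has E as its 5th.
G up to E spans 6 letter names and 9 semitones — a major sixth.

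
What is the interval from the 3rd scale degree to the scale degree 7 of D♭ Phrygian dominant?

Spelling D♭ Phrygian dominant: D♭ E𝄫 F G♭ A♭ B𝄫 C♭.
So we need the interval from F up to C♭.
F up to C♭ is 6 semitones, a half step narrower than a perfect fifth, so the interval is diminished.

d5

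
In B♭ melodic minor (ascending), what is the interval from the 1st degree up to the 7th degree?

major 7th

Spelling B♭ melodic minor (ascending): B♭ C D♭ E♭ F G A.
That puts B♭ below A.
From B♭ to A is 11 semitones, exactly the major seventh.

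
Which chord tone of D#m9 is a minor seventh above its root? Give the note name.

D#min9: D#, F#, A#, C#, E#.
The root is D#. A minor seventh above D# is C#.
C# is the chord's 7th.

C#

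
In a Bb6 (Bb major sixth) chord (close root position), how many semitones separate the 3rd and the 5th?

3

Bb6 (Bb major sixth): Bb D F G.
D to F is a minor third: 3 semitones.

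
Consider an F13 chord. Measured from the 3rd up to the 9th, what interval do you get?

Spelling the chord: F-A-C-Eb-G-D.
3rd = A; 9th = G.
A up to G is 10 semitones, a half step narrower than a major seventh, so the interval is minor.

minor 7th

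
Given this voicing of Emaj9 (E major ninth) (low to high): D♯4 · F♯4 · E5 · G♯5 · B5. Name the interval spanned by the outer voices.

minor thirteenth

The outer voices are D♯4 and B5.
13 letter names make it a thirteenth; at 20 semitones (a half step narrower than major) the quality is minor.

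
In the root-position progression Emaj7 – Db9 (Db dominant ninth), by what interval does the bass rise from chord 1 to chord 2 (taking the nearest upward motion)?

The roots are E and Db.
7 letter names make it a seventh; at 9 semitones (a whole step narrower than major) the quality is diminished.

diminished 7th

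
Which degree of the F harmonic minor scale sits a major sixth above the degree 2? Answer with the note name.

The scale is F G A♭ B♭ C D♭ E.
The degree 2 is G; a major sixth above that is E — scale degree 7.

E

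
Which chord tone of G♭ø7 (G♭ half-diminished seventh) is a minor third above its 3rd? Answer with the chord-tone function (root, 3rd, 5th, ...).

5th

G♭ø7: G♭-B𝄫-D𝄫-F♭.
The 3rd is B𝄫. A minor third above B𝄫 is D𝄫.
D𝄫 is the chord's 5th.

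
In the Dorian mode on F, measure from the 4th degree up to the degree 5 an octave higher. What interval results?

Spelling the Dorian mode on F: F G Ab Bb C D Eb.
4th degree = Bb; 5th degree (up an octave) = C.
Bb up to C spans 9 letter names and 14 semitones — a major ninth.

M9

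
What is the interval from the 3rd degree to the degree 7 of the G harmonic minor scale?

augmented fifth

Spelling the G harmonic minor scale: G A Bb C D Eb F#.
The 3rd degree is Bb and the 7th degree is F#.
From Bb to F#: 8 semitones over a fifth = augmented.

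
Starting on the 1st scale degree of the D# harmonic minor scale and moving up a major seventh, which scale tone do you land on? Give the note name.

The scale is D# E# F# G# A# B C##.
The 1st scale degree is D#; a major seventh above that is C## — scale degree 7.

C##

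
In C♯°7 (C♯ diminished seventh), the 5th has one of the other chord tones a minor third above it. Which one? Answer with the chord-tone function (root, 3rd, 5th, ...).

7th

C♯dim7 is spelled C♯ E G B♭.
The 5th is G. A minor third above G is B♭.
B♭ is the chord's 7th.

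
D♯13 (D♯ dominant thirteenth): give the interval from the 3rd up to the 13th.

D♯13 is spelled D♯-F𝄪-A♯-C♯-E♯-B♯.
The 3rd is F𝄪 and the 13th is B♯.
Counting 11 letters and 17 half steps from F𝄪 gives a perfect eleventh.

P11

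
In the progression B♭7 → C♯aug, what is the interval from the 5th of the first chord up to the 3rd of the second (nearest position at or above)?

The 5th of B♭7 is F; the 3rd of C♯aug is E♯.
F up to E♯ is 12 semitones, a half step wider than a major seventh, so the interval is augmented.

A7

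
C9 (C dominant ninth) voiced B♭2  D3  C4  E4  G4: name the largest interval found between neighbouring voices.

Adjacent intervals: B♭2→D3 = major third; D3→C4 = minor seventh; C4→E4 = major third; E4→G4 = minor third.
The largest is D3 to C4, a minor seventh (10 semitones).

minor seventh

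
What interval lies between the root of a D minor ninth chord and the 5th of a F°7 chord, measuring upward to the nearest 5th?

The root of D minor ninth is D; the 5th of F°7 is Cb.
From D to Cb: 9 semitones over a seventh = diminished.

diminished seventh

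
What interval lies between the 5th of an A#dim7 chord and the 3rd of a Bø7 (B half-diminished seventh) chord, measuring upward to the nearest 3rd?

minor seventh

A#dim7 has E as its 5th, and Bø7 (B half-diminished seventh) has D as its 3rd.
7 letter names make it a seventh; at 10 semitones (a half step narrower than major) the quality is minor.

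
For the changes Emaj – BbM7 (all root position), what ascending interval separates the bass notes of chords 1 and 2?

diminished fifth

The roots are E and Bb.
From E to Bb: 6 semitones over a fifth = diminished.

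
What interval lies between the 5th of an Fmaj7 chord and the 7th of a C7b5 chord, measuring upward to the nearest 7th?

Fmaj7 has C as its 5th, and C7b5 has Bb as its 7th.
7 letter names make it a seventh; at 10 semitones (a half step narrower than major) the quality is minor.

minor seventh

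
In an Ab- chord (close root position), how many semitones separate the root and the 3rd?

Ab- (Ab minor): Ab, Cb, Eb.
Ab to Cb is a minor third: 3 semitones.

3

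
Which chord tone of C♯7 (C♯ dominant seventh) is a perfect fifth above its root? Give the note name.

G#

C♯7 (C♯ dominant seventh) is spelled C♯, E♯, G♯, B.
The root is C♯. A perfect fifth above C♯ is G♯.
G♯ is the chord's 5th.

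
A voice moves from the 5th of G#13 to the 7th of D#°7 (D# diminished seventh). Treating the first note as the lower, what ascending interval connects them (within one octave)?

d7

G#13 has D# as its 5th, and D#°7 (D# diminished seventh) has C as its 7th.
7 letter names make it a seventh; at 9 semitones (a whole step narrower than major) the quality is diminished.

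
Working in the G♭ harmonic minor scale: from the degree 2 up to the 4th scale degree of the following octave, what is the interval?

The scale runs G♭ A♭ B𝄫 C♭ D♭ E𝄫 F.
That puts A♭ below C♭.
From A♭ to C♭: 15 semitones over a tenth = minor.

minor 10th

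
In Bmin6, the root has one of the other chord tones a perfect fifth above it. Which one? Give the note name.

F#

Spelling the chord: B, D, F#, G#.
The root is B. A perfect fifth above B is F#.
F# is the chord's 5th.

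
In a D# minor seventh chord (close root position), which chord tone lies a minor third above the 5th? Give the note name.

Spelling the chord: D#-F#-A#-C#.
The 5th is A#. A minor third above A# is C#.
C# is the chord's 7th.

C#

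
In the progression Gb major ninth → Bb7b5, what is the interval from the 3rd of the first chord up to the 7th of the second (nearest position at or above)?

Gb major ninth has Bb as its 3rd, and Bb7b5 has Ab as its 7th.
From Bb to Ab: 10 semitones over a seventh = minor.

minor 7th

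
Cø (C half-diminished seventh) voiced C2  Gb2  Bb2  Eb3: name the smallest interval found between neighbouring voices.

major 3rd

Adjacent intervals: C2→Gb2 = diminished fifth; Gb2→Bb2 = major third; Bb2→Eb3 = perfect fourth.
The smallest is Gb2 to Bb2, a major third (4 semitones).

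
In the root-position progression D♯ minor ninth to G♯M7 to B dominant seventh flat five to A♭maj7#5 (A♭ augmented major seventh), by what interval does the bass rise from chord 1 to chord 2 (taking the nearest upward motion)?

The roots are D♯ and G♯.
From D♯ to G♯ is 5 semitones, exactly the perfect fourth.

perfect fourth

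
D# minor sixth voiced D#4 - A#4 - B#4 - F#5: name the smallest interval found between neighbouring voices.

Adjacent intervals: D#4→A#4 = perfect fifth; A#4→B#4 = major second; B#4→F#5 = diminished fifth.
The smallest is A#4 to B#4, a major second (2 semitones).

major second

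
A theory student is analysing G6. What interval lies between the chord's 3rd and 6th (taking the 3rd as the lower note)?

perfect 4th

G6 (G major sixth) is spelled G, B, D, E.
3rd = B; 6th = E.
From B to E is 5 semitones, exactly the perfect fourth.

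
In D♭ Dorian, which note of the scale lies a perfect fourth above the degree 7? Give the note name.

Fb

The scale is D♭ E♭ F♭ G♭ A♭ B♭ C♭.
The degree 7 is C♭; a perfect fourth above that is F♭ — scale degree 3.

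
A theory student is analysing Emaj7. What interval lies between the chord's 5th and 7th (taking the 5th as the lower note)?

major third

EM7: E-G♯-B-D♯.
That puts B below D♯.
From B to D♯ is 4 semitones, exactly the major third.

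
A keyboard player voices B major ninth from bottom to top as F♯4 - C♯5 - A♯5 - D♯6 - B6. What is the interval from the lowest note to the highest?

The outer voices are F♯4 and B6.
From F♯ to B is 29 semitones, exactly the perfect 18th.

perfect 18th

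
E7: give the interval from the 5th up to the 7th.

m3

E7: E G♯ B D.
5th = B; 7th = D.
3 letter names make it a third; at 3 semitones (a half step narrower than major) the quality is minor.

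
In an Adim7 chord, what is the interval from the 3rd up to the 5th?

Adim7: A, C, Eb, Gb.
So we need the interval from C up to Eb.
C up to Eb is 3 semitones, a half step narrower than a major third, so the interval is minor.

minor third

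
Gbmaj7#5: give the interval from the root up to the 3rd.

The chord tones of Gbmaj7#5 (Gb augmented major seventh) are Gb–Bb–D–F.
So we need the interval from Gb up to Bb.
Gb up to Bb spans 3 letter names and 4 semitones — a major third.

M3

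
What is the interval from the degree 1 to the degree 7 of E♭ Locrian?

E♭ locrian: E♭ F♭ G♭ A♭ B𝄫 C♭ D♭.
So we need the interval from E♭ up to D♭.
E♭ up to D♭ is 10 semitones, a half step narrower than a major seventh, so the interval is minor.

minor seventh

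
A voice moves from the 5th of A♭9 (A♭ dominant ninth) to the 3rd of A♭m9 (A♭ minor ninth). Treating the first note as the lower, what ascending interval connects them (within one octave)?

minor sixth

The 5th of A♭9 (A♭ dominant ninth) is E♭; the 3rd of A♭m9 (A♭ minor ninth) is C♭.
6 letter names make it a sixth; at 8 semitones (a half step narrower than major) the quality is minor.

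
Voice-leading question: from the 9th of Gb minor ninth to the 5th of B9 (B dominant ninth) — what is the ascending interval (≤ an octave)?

The 9th of Gb minor ninth is Ab; the 5th of B9 (B dominant ninth) is F#.
Ab up to F# is 10 semitones, a half step wider than a major sixth, so the interval is augmented.

augmented sixth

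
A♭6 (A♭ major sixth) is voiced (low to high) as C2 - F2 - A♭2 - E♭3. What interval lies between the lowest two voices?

perfect fourth

Those voices are C2 and F2.
From C to F is 5 semitones, exactly the perfect fourth.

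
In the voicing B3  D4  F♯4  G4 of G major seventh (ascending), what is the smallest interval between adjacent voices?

Adjacent intervals: B3→D4 = minor third; D4→F♯4 = major third; F♯4→G4 = minor second.
The smallest is F♯4 to G4, a minor second (1 semitone).

minor second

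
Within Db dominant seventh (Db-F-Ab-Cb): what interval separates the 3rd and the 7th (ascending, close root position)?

3rd = F; 7th = Cb.
5 letter names make it a fifth; at 6 semitones (a half step narrower than perfect) the quality is diminished.
This 3–7 tritone is the characteristic tension at the heart of the dominant sound.

diminished fifth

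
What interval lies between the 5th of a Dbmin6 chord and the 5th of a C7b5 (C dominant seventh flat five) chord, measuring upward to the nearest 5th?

m7

Dbmin6 has Ab as its 5th, and C7b5 (C dominant seventh flat five) has Gb as its 5th.
7 letter names make it a seventh; at 10 semitones (a half step narrower than major) the quality is minor.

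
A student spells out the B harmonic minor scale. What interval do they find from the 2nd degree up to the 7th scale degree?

major 6th

B harmonic minor: B C# D E F# G A#.
2nd degree = C#; 7th scale degree = A#.
Counting 6 letters and 9 half steps from C# gives a major sixth.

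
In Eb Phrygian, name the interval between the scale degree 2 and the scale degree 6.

Eb phrygian: Eb Fb Gb Ab Bb Cb Db.
The scale degree 2 is Fb and the 6th degree is Cb.
Counting 5 letters and 7 half steps from Fb gives a perfect fifth.

perfect fifth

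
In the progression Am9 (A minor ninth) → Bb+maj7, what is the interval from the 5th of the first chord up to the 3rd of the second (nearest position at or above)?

minor seventh

The 5th of Am9 (A minor ninth) is E; the 3rd of Bb+maj7 is D.
From E to D: 10 semitones over a seventh = minor.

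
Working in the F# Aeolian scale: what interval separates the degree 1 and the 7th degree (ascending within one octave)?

The scale runs F# G# A B C# D E.
That puts F# below E.
7 letter names make it a seventh; at 10 semitones (a half step narrower than major) the quality is minor.

minor seventh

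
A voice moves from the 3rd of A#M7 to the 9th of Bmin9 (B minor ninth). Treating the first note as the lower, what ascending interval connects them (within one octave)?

diminished octave

The 3rd of A#M7 is C##; the 9th of Bmin9 (B minor ninth) is C#.
From C## to C#: 11 semitones over an octave = diminished.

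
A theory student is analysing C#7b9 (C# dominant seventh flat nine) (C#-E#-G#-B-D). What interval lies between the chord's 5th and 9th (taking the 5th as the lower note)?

diminished fifth

The 5th is G# and the 9th is D.
5 letter names make it a fifth; at 6 semitones (a half step narrower than perfect) the quality is diminished.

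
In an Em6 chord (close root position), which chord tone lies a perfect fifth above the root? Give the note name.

B

Em6 is spelled E, G, B, C#.
The root is E. A perfect fifth above E is B.
B is the chord's 5th.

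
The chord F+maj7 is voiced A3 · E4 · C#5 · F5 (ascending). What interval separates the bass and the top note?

minor thirteenth

The outer voices are A3 and F5.
From A to F: 20 semitones over a thirteenth = minor.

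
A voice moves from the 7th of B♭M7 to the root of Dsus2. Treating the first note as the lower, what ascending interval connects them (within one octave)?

The 7th of B♭M7 is A; the root of Dsus2 is D.
Counting 4 letters and 5 half steps from A gives a perfect fourth.

perfect 4th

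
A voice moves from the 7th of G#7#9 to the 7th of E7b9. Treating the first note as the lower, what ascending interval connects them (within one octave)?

minor sixth

The 7th of G#7#9 is F#; the 7th of E7b9 is D.
F# up to D is 8 semitones, a half step narrower than a major sixth, so the interval is minor.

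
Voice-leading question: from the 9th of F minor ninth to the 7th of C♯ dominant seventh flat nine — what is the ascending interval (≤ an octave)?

The 9th of F minor ninth is G; the 7th of C♯ dominant seventh flat nine is B.
G up to B spans 3 letter names and 4 semitones — a major third.

major 3rd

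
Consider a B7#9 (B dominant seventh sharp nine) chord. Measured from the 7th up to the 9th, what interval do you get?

A3

The chord tones of B7#9 are B, D#, F#, A, C##.
That puts A below C##.
A up to C## is 5 semitones, a half step wider than a major third, so the interval is augmented.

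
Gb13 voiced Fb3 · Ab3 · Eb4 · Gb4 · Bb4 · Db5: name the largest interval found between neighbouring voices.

Adjacent intervals: Fb3→Ab3 = major third; Ab3→Eb4 = perfect fifth; Eb4→Gb4 = minor third; Gb4→Bb4 = major third; Bb4→Db5 = minor third.
The largest is Ab3 to Eb4, a perfect fifth (7 semitones).

perfect fifth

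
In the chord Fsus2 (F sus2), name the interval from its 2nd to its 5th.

perfect fourth

Fsus2 is spelled F-G-C.
The 2nd is G and the 5th is C.
Counting 4 letters and 5 half steps from G gives a perfect fourth.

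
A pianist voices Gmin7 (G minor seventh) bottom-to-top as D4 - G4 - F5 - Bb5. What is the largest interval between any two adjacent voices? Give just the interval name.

Adjacent intervals: D4→G4 = perfect fourth; G4→F5 = minor seventh; F5→Bb5 = perfect fourth.
The largest is G4 to F5, a minor seventh (10 semitones).

minor 7th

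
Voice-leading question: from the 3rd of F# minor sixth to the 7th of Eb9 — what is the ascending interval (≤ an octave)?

F# minor sixth has A as its 3rd, and Eb9 has Db as its 7th.
4 letter names make it a fourth; at 4 semitones (a half step narrower than perfect) the quality is diminished.

diminished fourth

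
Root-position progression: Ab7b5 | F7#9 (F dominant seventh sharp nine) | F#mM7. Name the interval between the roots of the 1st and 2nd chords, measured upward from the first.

major sixth

The roots are Ab and F.
Ab up to F spans 6 letter names and 9 semitones — a major sixth.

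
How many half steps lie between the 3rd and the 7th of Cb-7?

Spelling the chord: Cb-Ebb-Gb-Bbb.
Ebb to Bbb is a perfect fifth: 7 semitones.

7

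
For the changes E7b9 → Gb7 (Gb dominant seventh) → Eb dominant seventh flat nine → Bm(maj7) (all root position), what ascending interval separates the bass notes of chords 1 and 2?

diminished third

The roots are E and Gb.
3 letter names make it a third; at 2 semitones (a whole step narrower than major) the quality is diminished.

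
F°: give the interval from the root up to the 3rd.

m3

Fdim is spelled F, Ab, Cb.
So we need the interval from F up to Ab.
From F to Ab: 3 semitones over a third = minor.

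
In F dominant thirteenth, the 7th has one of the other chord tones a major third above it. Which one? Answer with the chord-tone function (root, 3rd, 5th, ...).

F dominant thirteenth is spelled F–A–C–Eb–G–D.
The 7th is Eb. A major third above Eb is G.
G is the chord's 9th.

9th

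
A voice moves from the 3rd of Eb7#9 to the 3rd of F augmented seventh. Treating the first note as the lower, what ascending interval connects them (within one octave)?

major 2nd

Eb7#9 has G as its 3rd, and F augmented seventh has A as its 3rd.
Counting 2 letters and 2 half steps from G gives a major second.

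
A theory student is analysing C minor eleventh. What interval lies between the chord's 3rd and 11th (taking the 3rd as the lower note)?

The chord tones of Cm11 (C minor eleventh) are C, E♭, G, B♭, D, F.
So we need the interval from E♭ up to F.
Counting 9 letters and 14 half steps from E♭ gives a major ninth.

major ninth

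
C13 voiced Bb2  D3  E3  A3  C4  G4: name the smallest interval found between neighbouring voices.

major second

Adjacent intervals: Bb2→D3 = major third; D3→E3 = major second; E3→A3 = perfect fourth; A3→C4 = minor third; C4→G4 = perfect fifth.
The smallest is D3 to E3, a major second (2 semitones).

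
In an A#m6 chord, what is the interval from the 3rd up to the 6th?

Spelling the chord: A# C# E# F##.
3rd = C#; 6th = F##.
C# up to F## is 6 semitones, a half step wider than a perfect fourth, so the interval is augmented.

augmented fourth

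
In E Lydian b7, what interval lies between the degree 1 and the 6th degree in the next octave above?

Spelling E Lydian b7: E F# G# A# B C# D.
Degree 1 = E; scale degree 6 (up an octave) = C#.
From E to C# is 21 semitones, exactly the major thirteenth.

major thirteenth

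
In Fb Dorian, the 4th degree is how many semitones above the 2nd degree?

The scale is Fb Gb Abb Bbb Cb Db Ebb.
Gb up to Bbb is a minor third — 3 semitones.

3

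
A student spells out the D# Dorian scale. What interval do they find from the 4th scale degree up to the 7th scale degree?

D# dorian: D# E# F# G# A# B# C#.
The 4th scale degree is G# and the 7th scale degree is C#.
From G# to C# is 5 semitones, exactly the perfect fourth.

perfect 4th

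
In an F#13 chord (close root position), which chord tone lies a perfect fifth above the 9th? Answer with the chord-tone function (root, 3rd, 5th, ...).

13th

F#13: F#–A#–C#–E–G#–D#.
The 9th is G#. A perfect fifth above G# is D#.
D# is the chord's 13th.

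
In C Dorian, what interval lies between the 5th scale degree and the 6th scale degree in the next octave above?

Spelling C Dorian: C D Eb F G A Bb.
That puts G below A.
Counting 9 letters and 14 half steps from G gives a major ninth.

M9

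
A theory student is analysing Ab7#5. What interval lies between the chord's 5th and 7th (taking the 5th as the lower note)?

diminished 3rd

The chord tones of Ab7#5 are Ab, C, E, Gb.
That puts E below Gb.
E up to Gb is 2 semitones, a whole step narrower than a major third, so the interval is diminished.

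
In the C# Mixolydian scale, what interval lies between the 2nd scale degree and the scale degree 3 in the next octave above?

Spelling the C# Mixolydian scale: C# D# E# F# G# A# B.
The 2nd scale degree is D# and the degree 3 (up an octave) is E#.
Counting 9 letters and 14 half steps from D# gives a major ninth.

major 9th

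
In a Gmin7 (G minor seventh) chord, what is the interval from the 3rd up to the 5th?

Gmin7: G–B♭–D–F.
So we need the interval from B♭ up to D.
From B♭ to D is 4 semitones, exactly the major third.

major 3rd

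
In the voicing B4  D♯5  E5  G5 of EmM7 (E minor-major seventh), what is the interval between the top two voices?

minor 3rd

Those voices are E5 and G5.
From E to G: 3 semitones over a third = minor.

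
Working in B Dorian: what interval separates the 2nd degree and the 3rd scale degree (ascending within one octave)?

m2

The scale runs B C♯ D E F♯ G♯ A.
That puts C♯ below D.
2 letter names make it a second; at 1 semitone (a half step narrower than major) the quality is minor.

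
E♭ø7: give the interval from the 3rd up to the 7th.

perfect fifth

E♭ half-diminished seventh is spelled E♭-G♭-B𝄫-D♭.
So we need the interval from G♭ up to D♭.
From G♭ to D♭ is 7 semitones, exactly the perfect fifth.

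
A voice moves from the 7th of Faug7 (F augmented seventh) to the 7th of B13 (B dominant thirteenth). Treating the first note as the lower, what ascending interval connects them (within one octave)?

augmented fourth

The 7th of Faug7 (F augmented seventh) is Eb; the 7th of B13 (B dominant thirteenth) is A.
4 letter names make it a fourth; at 6 semitones (a half step wider than perfect) the quality is augmented.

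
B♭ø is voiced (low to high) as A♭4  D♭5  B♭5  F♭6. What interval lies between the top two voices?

Those voices are B♭5 and F♭6.
From B♭ to F♭: 6 semitones over a fifth = diminished.

diminished fifth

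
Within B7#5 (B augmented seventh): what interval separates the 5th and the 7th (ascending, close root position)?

diminished third

Spelling the chord: B–D♯–F𝄪–A.
5th = F𝄪; 7th = A.
F𝄪 up to A is 2 semitones, a whole step narrower than a major third, so the interval is diminished.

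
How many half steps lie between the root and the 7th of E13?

E13 (E dominant thirteenth) is spelled E–G#–B–D–F#–C#.
E to D is a minor seventh: 10 semitones.

10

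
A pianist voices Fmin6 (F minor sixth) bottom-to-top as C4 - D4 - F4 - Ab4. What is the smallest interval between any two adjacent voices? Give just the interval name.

major second

Adjacent intervals: C4→D4 = major second; D4→F4 = minor third; F4→Ab4 = minor third.
The smallest is C4 to D4, a major second (2 semitones).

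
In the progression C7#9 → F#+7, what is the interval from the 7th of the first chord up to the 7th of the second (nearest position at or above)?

augmented fourth

The 7th of C7#9 is Bb; the 7th of F#+7 is E.
4 letter names make it a fourth; at 6 semitones (a half step wider than perfect) the quality is augmented.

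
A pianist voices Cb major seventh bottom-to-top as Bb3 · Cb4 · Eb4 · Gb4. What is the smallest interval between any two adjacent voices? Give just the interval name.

m2

Adjacent intervals: Bb3→Cb4 = minor second; Cb4→Eb4 = major third; Eb4→Gb4 = minor third.
The smallest is Bb3 to Cb4, a minor second (1 semitone).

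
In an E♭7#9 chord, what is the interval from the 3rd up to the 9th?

major 7th

E♭7#9 (E♭ dominant seventh sharp nine): E♭ G B♭ D♭ F♯.
That puts G below F♯.
Counting 7 letters and 11 half steps from G gives a major seventh.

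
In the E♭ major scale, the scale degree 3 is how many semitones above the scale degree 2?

The scale is E♭ F G A♭ B♭ C D.
F up to G is a major second — 2 semitones.

2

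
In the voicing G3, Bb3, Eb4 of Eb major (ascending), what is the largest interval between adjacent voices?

perfect 4th

Adjacent intervals: G3→Bb3 = minor third; Bb3→Eb4 = perfect fourth.
The largest is Bb3 to Eb4, a perfect fourth (5 semitones).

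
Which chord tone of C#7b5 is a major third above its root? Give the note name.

The chord tones of C#7b5 (C# dominant seventh flat five) are C# E# G B.
The root is C#. A major third above C# is E#.
E# is the chord's 3rd.

E#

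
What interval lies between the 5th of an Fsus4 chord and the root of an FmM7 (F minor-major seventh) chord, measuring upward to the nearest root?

Fsus4 has C as its 5th, and FmM7 (F minor-major seventh) has F as its root.
From C to F is 5 semitones, exactly the perfect fourth.

perfect fourth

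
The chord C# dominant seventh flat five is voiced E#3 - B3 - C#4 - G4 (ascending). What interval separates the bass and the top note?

diminished 10th

The outer voices are E#3 and G4.
E# up to G is 14 semitones, a whole step narrower than a major tenth, so the interval is diminished.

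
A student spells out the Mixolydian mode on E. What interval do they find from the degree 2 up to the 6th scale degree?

perfect fifth

The scale runs E F# G# A B C# D.
The degree 2 is F# and the scale degree 6 is C#.
F# up to C# spans 5 letter names and 7 semitones — a perfect fifth.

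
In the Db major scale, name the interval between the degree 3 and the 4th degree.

Spelling the Db major scale: Db Eb F Gb Ab Bb C.
Degree 3 = F; 4th scale degree = Gb.
From F to Gb: 1 semitone over a second = minor.

minor second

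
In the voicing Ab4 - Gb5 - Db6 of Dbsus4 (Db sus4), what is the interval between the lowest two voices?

minor seventh

Those voices are Ab4 and Gb5.
7 letter names make it a seventh; at 10 semitones (a half step narrower than major) the quality is minor.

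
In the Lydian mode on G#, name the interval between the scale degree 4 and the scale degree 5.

m2

The scale runs G# A# B# C## D# E# F##.
Scale degree 4 = C##; 5th scale degree = D#.
2 letter names make it a second; at 1 semitone (a half step narrower than major) the quality is minor.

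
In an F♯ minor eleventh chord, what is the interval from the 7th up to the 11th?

F♯m11: F♯–A–C♯–E–G♯–B.
7th = E; 11th = B.
E up to B spans 5 letter names and 7 semitones — a perfect fifth.

P5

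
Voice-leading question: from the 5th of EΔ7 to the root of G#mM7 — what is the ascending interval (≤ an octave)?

The 5th of EΔ7 is B; the root of G#mM7 is G#.
Counting 6 letters and 9 half steps from B gives a major sixth.

major sixth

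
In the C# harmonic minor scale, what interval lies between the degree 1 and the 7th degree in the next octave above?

major fourteenth

Spelling the C# harmonic minor scale: C# D# E F# G# A B#.
Degree 1 = C#; 7th scale degree (up an octave) = B#.
C# up to B# spans 14 letter names and 23 semitones — a major fourteenth.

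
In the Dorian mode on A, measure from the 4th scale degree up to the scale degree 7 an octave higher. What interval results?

P11

The scale runs A B C D E F♯ G.
That puts D below G.
From D to G is 17 semitones, exactly the perfect eleventh.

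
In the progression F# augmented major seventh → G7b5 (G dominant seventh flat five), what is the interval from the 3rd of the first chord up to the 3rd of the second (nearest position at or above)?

The 3rd of F# augmented major seventh is A#; the 3rd of G7b5 (G dominant seventh flat five) is B.
A# up to B is 1 semitone, a half step narrower than a major second, so the interval is minor.

m2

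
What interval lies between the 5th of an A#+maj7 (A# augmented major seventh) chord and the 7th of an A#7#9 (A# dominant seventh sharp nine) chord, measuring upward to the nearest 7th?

diminished 3rd

A#+maj7 (A# augmented major seventh) has E## as its 5th, and A#7#9 (A# dominant seventh sharp nine) has G# as its 7th.
From E## to G#: 2 semitones over a third = diminished.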